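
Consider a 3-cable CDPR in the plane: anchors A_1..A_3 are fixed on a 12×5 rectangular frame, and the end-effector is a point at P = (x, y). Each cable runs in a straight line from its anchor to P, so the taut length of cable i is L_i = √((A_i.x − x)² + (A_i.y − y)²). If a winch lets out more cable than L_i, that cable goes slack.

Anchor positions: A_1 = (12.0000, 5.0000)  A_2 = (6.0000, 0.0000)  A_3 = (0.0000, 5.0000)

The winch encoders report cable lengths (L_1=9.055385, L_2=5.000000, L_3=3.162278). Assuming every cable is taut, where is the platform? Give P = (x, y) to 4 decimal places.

each cable: (A_i−P)·(A_i−P) = L_i²; let c_i = ‖A_i‖²−L_i²
c_1 = 144.0000+25.0000−82.0000 = 87.0000
row 1: 12.0000x + 10.0000y = 76.0000  (c_2=11.0000)
row 2: 24.0000x + 0.0000y = 72.0000  (c_3=15.0000)
Cramer on rows 1–2 → x = 3.0000, y = 4.0000

(3.0000, 4.0000)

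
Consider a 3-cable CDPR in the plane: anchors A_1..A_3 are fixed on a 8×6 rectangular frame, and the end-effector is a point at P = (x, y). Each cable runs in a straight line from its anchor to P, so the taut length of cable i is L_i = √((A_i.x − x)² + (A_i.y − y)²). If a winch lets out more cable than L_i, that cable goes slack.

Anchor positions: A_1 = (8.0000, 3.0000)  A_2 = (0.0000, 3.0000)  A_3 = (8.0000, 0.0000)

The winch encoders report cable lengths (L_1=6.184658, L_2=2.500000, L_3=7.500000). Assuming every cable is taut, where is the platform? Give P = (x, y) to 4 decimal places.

(2.0000, 4.5000)

circle eqns → linear via eq_j − eq_1; set c_j = A_j·A_j − L_j²
c_1 = 64.0000+9.0000−38.2500 = 34.7500
16.0000·x + 0.0000·y = c_1−c_2 = 32.0000
0.0000·x + 6.0000·y = c_1−c_3 = 27.0000
solve first two rows → x=2.0000, y=4.5000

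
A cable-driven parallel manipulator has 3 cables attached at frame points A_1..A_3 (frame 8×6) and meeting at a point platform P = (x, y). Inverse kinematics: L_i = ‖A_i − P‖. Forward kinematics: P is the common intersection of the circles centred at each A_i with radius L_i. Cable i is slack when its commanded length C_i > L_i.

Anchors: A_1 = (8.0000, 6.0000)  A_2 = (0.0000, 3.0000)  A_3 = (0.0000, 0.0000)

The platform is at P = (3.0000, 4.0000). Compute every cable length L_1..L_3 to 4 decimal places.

cable 1: Δx=5.0000, Δy=2.0000; L_1 = √(Δx²+Δy²) = 5.3852
cable 2: Δx=-3.0000, Δy=-1.0000; L_2 = √(Δx²+Δy²) = 3.1623
cable 3: Δx=-3.0000, Δy=-4.0000; L_3 = √(Δx²+Δy²) = 5.0000

(5.3852, 3.1623, 5.0000)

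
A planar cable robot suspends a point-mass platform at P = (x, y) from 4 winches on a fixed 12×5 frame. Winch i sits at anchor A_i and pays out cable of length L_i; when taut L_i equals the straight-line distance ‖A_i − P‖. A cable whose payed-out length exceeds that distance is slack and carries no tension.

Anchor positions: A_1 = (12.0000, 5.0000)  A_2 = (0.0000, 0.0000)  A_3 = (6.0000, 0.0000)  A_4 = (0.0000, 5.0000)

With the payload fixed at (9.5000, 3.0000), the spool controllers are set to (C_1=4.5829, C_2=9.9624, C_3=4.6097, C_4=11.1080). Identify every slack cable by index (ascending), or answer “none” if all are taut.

cable 1: L_1 = ‖A_1−P‖ = 3.2016;  C_1 = 4.5829 → slack
cable 2: L_2 = ‖A_2−P‖ = 9.9624;  C_2 = 9.9624 → taut
cable 3: L_3 = ‖A_3−P‖ = 4.6098;  C_3 = 4.6097 → taut
cable 4: L_4 = ‖A_4−P‖ = 9.7082;  C_4 = 11.1080 → slack

1, 4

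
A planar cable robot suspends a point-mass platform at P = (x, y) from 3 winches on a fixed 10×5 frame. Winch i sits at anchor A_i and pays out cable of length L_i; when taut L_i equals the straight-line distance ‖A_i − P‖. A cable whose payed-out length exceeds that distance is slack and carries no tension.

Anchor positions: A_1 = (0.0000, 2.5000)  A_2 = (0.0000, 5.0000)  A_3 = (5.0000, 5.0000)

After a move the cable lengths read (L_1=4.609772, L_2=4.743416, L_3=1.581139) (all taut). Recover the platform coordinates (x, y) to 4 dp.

(4.5000, 3.5000)

circle eqns → linear via eq_j − eq_1; set q_j = A_j·A_j − L_j²
q_1 = 0.0000+6.2500−21.2500 = -15.0000
0.0000·x − 5.0000·y = q_1−q_2 = -17.5000
-10.0000·x − 5.0000·y = q_1−q_3 = -62.5000
solve first two rows → x=4.5000, y=3.5000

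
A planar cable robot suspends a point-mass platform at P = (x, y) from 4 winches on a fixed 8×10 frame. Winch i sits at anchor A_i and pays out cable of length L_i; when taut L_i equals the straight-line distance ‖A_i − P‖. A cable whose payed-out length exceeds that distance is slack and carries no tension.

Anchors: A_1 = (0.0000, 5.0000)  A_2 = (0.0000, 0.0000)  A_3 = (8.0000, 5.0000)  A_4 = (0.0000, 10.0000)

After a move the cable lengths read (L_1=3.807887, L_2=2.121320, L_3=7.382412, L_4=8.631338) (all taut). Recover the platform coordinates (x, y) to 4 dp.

(1.5000, 1.5000)

each cable: (A_i−P)·(A_i−P) = L_i²; let k_i = ‖A_i‖²−L_i²
k_1 = 0.0000+25.0000−14.5000 = 10.5000
row 1: 0.0000x + 10.0000y = 15.0000  (k_2=-4.5000)
row 2: -16.0000x + 0.0000y = -24.0000  (k_3=34.5000)
row 3: 0.0000x − 10.0000y = -15.0000  (k_4=25.5000)
Cramer on rows 1–2 → x = 1.5000, y = 1.5000
check cable 4: ‖A_4−P‖² = 74.5000 ≈ L_4² = 74.5000 ✓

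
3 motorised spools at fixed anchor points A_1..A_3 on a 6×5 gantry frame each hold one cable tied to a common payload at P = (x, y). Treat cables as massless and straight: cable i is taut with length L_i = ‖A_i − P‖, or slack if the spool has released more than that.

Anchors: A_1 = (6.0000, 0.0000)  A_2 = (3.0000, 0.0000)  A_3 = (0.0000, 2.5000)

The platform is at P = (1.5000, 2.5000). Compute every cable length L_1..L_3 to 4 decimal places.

L_1: Δ = A_1−P = (4.5000, -2.5000) → ‖Δ‖ = √26.5000 = 5.1478
L_2: Δ = A_2−P = (1.5000, -2.5000) → ‖Δ‖ = √8.5000 = 2.9155
L_3: Δ = A_3−P = (-1.5000, 0.0000) → ‖Δ‖ = √2.2500 = 1.5000

(5.1478, 2.9155, 1.5000)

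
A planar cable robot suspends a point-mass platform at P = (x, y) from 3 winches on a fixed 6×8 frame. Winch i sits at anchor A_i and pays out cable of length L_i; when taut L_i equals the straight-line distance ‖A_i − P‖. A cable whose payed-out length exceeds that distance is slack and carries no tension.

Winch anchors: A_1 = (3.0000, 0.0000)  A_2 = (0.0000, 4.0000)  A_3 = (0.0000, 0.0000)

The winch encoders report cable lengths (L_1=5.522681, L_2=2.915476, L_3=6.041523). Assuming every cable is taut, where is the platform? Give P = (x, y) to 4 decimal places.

(2.5000, 5.5000)

each cable: (A_i−P)·(A_i−P) = L_i²; let k_i = ‖A_i‖²−L_i²
k_1 = 9.0000+0.0000−30.5000 = -21.5000
row 1: 6.0000x − 8.0000y = -29.0000  (k_2=7.5000)
row 2: 6.0000x + 0.0000y = 15.0000  (k_3=-36.5000)
Cramer on rows 1–2 → x = 2.5000, y = 5.5000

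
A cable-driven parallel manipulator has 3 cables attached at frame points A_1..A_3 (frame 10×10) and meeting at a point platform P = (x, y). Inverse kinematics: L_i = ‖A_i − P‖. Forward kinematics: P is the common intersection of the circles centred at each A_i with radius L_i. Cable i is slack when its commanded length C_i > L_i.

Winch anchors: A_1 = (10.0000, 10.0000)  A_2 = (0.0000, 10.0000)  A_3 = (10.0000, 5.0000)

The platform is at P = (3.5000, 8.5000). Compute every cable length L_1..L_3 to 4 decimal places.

(6.6708, 3.8079, 7.3824)

cable 1: Δx=6.5000, Δy=1.5000; L_1 = √(Δx²+Δy²) = 6.6708
cable 2: Δx=-3.5000, Δy=1.5000; L_2 = √(Δx²+Δy²) = 3.8079
cable 3: Δx=6.5000, Δy=-3.5000; L_3 = √(Δx²+Δy²) = 7.3824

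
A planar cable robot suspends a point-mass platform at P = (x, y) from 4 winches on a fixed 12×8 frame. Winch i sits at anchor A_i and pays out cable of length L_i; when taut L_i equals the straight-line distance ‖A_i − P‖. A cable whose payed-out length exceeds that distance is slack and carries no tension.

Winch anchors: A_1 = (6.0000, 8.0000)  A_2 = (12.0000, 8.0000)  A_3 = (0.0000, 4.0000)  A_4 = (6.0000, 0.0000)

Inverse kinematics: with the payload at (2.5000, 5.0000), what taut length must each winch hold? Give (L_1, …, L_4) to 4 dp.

(4.6098, 9.9624, 2.6926, 6.1033)

L_1: Δ = A_1−P = (3.5000, 3.0000) → ‖Δ‖ = √21.2500 = 4.6098
L_2: Δ = A_2−P = (9.5000, 3.0000) → ‖Δ‖ = √99.2500 = 9.9624
L_3: Δ = A_3−P = (-2.5000, -1.0000) → ‖Δ‖ = √7.2500 = 2.6926
L_4: Δ = A_4−P = (3.5000, -5.0000) → ‖Δ‖ = √37.2500 = 6.1033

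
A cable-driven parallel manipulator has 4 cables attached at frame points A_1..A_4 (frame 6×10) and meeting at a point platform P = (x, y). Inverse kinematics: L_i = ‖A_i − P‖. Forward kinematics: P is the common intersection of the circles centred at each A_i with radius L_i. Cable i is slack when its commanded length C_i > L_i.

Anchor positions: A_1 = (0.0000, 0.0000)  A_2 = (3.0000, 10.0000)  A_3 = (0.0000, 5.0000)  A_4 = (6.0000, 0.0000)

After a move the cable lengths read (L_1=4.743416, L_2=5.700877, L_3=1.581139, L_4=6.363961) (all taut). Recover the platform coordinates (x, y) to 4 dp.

(1.5000, 4.5000)

circle eqns → linear via eq_j − eq_1; set k_j = A_j·A_j − L_j²
k_1 = 0.0000+0.0000−22.5000 = -22.5000
-6.0000·x − 20.0000·y = k_1−k_2 = -99.0000
0.0000·x − 10.0000·y = k_1−k_3 = -45.0000
-12.0000·x + 0.0000·y = k_1−k_4 = -18.0000
solve first two rows → x=1.5000, y=4.5000
check cable 4: ‖A_4−P‖² = 40.5000 ≈ L_4² = 40.5000 ✓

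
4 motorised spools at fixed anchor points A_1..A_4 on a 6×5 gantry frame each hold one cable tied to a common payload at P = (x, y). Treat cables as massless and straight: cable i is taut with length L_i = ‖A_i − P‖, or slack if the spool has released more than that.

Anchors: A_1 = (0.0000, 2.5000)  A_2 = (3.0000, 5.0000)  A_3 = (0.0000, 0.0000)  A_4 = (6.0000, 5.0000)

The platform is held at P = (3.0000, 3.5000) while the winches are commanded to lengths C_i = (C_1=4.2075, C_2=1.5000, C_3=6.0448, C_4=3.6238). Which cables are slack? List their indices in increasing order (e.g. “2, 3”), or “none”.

i=1: geometric 3.1623 vs commanded 4.2075 ⇒ slack
i=2: geometric 1.5000 vs commanded 1.5000 ⇒ taut
i=3: geometric 4.6098 vs commanded 6.0448 ⇒ slack
i=4: geometric 3.3541 vs commanded 3.6238 ⇒ slack

1, 3, 4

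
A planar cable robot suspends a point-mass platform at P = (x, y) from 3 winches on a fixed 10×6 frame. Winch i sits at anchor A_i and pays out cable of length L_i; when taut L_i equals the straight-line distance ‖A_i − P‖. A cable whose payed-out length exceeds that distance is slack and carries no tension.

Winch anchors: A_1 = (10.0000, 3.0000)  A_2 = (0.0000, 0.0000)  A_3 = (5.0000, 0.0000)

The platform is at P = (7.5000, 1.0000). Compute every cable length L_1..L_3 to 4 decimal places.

(3.2016, 7.5664, 2.6926)

L_1: Δ = A_1−P = (2.5000, 2.0000) → ‖Δ‖ = √10.2500 = 3.2016
L_2: Δ = A_2−P = (-7.5000, -1.0000) → ‖Δ‖ = √57.2500 = 7.5664
L_3: Δ = A_3−P = (-2.5000, -1.0000) → ‖Δ‖ = √7.2500 = 2.6926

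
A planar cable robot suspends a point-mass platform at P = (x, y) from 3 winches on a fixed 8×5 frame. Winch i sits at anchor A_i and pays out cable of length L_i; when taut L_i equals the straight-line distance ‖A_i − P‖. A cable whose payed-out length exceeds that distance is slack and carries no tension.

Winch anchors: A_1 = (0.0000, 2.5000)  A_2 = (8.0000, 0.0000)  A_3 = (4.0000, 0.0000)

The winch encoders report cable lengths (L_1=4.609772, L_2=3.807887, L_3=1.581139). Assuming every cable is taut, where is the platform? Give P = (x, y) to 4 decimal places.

circle eqns → linear via eq_j − eq_1; set k_j = A_j·A_j − L_j²
k_1 = 0.0000+6.2500−21.2500 = -15.0000
-16.0000·x + 5.0000·y = k_1−k_2 = -64.5000
-8.0000·x + 5.0000·y = k_1−k_3 = -28.5000
solve first two rows → x=4.5000, y=1.5000

(4.5000, 1.5000)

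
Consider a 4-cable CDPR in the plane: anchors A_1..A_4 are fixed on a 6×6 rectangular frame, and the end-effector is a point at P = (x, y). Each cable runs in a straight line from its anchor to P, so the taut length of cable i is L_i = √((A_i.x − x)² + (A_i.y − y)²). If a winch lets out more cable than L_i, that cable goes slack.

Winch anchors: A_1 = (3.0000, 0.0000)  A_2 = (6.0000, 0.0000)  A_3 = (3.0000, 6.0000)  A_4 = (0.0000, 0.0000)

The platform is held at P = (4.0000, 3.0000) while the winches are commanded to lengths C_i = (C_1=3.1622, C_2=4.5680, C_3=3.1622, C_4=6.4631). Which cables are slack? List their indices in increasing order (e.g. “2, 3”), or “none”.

i=1: geometric 3.1623 vs commanded 3.1622 ⇒ taut
i=2: geometric 3.6056 vs commanded 4.5680 ⇒ slack
i=3: geometric 3.1623 vs commanded 3.1622 ⇒ taut
i=4: geometric 5.0000 vs commanded 6.4631 ⇒ slack

2, 4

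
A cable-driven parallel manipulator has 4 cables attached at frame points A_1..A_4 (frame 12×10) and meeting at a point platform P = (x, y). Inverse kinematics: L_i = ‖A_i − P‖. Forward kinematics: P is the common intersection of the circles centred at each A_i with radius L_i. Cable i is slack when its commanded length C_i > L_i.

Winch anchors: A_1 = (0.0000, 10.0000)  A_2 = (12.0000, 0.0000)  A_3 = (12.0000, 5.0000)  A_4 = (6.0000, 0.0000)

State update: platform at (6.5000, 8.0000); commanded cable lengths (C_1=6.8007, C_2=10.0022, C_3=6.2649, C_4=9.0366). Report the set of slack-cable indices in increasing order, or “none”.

2, 4

cable 1: L_1 = ‖A_1−P‖ = 6.8007;  C_1 = 6.8007 → taut
cable 2: L_2 = ‖A_2−P‖ = 9.7082;  C_2 = 10.0022 → slack
cable 3: L_3 = ‖A_3−P‖ = 6.2650;  C_3 = 6.2649 → taut
cable 4: L_4 = ‖A_4−P‖ = 8.0156;  C_4 = 9.0366 → slack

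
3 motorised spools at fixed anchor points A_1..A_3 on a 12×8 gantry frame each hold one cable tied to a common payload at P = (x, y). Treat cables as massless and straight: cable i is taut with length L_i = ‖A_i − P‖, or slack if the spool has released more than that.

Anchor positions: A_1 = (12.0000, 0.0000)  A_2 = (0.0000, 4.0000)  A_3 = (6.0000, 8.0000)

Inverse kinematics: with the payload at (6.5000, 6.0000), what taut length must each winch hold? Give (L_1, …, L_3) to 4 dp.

(8.1394, 6.8007, 2.0616)

cable 1: Δx=5.5000, Δy=-6.0000; L_1 = √(Δx²+Δy²) = 8.1394
cable 2: Δx=-6.5000, Δy=-2.0000; L_2 = √(Δx²+Δy²) = 6.8007
cable 3: Δx=-0.5000, Δy=2.0000; L_3 = √(Δx²+Δy²) = 2.0616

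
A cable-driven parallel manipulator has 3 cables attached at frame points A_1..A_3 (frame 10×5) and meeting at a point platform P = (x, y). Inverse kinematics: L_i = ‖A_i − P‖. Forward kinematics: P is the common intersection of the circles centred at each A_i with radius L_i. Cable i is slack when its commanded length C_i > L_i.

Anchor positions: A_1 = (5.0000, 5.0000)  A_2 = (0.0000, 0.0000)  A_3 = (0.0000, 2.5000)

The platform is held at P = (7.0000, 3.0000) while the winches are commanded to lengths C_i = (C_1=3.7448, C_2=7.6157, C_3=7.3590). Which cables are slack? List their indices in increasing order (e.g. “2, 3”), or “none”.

i=1: geometric 2.8284 vs commanded 3.7448 ⇒ slack
i=2: geometric 7.6158 vs commanded 7.6157 ⇒ taut
i=3: geometric 7.0178 vs commanded 7.3590 ⇒ slack

1, 3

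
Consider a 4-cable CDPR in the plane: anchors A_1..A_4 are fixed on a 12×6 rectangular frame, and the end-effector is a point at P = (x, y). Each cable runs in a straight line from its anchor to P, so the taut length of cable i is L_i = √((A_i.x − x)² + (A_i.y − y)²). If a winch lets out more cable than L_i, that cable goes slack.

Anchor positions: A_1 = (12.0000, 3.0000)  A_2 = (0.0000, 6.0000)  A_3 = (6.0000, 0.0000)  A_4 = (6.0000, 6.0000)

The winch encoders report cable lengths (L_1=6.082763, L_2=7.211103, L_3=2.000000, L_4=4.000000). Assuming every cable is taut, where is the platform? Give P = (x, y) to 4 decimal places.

(6.0000, 2.0000)

circle eqns → linear via eq_j − eq_1; set q_j = A_j·A_j − L_j²
q_1 = 144.0000+9.0000−37.0000 = 116.0000
24.0000·x − 6.0000·y = q_1−q_2 = 132.0000
12.0000·x + 6.0000·y = q_1−q_3 = 84.0000
12.0000·x − 6.0000·y = q_1−q_4 = 60.0000
solve first two rows → x=6.0000, y=2.0000
check cable 4: ‖A_4−P‖² = 16.0000 ≈ L_4² = 16.0000 ✓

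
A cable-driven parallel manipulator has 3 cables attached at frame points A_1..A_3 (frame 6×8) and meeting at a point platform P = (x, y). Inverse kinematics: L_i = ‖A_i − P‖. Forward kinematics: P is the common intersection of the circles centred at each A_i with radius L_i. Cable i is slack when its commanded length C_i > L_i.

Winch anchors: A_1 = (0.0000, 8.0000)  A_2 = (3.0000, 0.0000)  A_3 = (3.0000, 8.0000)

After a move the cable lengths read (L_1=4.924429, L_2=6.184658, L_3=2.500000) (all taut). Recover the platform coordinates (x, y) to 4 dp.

(4.5000, 6.0000)

expand ‖A_i−P‖²=L_i² and subtract eq 1 (q_i ≔ ‖A_i‖²−L_i²)
q_1 = 0.0000+64.0000−24.2500 = 39.7500
eq1−eq2 → [-6.0000  16.0000]·P = 69.0000
eq1−eq3 → [-6.0000  0.0000]·P = -27.0000
2×2 solve → P = (4.5000, 6.0000)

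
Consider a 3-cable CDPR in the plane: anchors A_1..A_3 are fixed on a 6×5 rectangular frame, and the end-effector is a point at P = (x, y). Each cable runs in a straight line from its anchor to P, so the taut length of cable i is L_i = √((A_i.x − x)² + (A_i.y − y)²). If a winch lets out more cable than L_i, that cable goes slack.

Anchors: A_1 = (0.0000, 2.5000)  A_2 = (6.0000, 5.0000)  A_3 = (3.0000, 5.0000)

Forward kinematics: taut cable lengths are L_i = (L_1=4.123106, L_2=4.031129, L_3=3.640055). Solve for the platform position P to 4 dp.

expand ‖A_i−P‖²=L_i² and subtract eq 1 (k_i ≔ ‖A_i‖²−L_i²)
k_1 = 0.0000+6.2500−17.0000 = -10.7500
eq1−eq2 → [-12.0000  -5.0000]·P = -55.5000
eq1−eq3 → [-6.0000  -5.0000]·P = -31.5000
2×2 solve → P = (4.0000, 1.5000)

(4.0000, 1.5000)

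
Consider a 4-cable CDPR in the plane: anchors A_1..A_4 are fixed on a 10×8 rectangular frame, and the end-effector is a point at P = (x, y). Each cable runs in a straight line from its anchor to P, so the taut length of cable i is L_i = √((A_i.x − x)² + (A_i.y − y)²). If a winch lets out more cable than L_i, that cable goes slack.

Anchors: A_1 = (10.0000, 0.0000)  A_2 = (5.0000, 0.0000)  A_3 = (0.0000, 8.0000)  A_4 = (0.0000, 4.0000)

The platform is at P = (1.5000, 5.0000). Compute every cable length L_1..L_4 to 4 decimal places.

cable 1: Δx=8.5000, Δy=-5.0000; L_1 = √(Δx²+Δy²) = 9.8615
cable 2: Δx=3.5000, Δy=-5.0000; L_2 = √(Δx²+Δy²) = 6.1033
cable 3: Δx=-1.5000, Δy=3.0000; L_3 = √(Δx²+Δy²) = 3.3541
cable 4: Δx=-1.5000, Δy=-1.0000; L_4 = √(Δx²+Δy²) = 1.8028

(9.8615, 6.1033, 3.3541, 1.8028)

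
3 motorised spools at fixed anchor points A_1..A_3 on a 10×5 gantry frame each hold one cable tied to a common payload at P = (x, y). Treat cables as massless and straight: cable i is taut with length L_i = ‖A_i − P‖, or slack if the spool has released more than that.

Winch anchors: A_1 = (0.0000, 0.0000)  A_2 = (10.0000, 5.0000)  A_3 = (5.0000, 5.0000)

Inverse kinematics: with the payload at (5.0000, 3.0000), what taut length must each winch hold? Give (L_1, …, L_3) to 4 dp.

(5.8310, 5.3852, 2.0000)

L_1 = √((0.0000−5.0000)² + (0.0000−3.0000)²) = 5.8310
L_2 = √((10.0000−5.0000)² + (5.0000−3.0000)²) = 5.3852
L_3 = √((5.0000−5.0000)² + (5.0000−3.0000)²) = 2.0000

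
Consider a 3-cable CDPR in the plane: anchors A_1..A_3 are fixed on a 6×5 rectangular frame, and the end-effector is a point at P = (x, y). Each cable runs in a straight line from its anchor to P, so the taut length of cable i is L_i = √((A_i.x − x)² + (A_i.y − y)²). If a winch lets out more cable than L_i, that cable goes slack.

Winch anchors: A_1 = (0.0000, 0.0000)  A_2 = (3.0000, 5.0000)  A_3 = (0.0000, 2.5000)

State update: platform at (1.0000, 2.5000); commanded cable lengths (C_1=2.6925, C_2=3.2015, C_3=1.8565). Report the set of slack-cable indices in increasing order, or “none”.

3

cable 1: √((-1.0000)²+(-2.5000)²)=2.6926, C_1=2.6925: taut
cable 2: √((2.0000)²+(2.5000)²)=3.2016, C_2=3.2015: taut
cable 3: √((-1.0000)²+(0.0000)²)=1.0000, C_3=1.8565: slack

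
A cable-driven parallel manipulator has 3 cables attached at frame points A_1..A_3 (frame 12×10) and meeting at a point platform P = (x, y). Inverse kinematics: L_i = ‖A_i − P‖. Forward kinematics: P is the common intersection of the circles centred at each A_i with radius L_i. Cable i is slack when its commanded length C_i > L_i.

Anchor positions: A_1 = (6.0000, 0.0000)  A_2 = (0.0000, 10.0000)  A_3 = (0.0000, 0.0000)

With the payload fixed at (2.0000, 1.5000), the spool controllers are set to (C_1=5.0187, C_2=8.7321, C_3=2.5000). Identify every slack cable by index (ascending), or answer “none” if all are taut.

1

cable 1: √((4.0000)²+(-1.5000)²)=4.2720, C_1=5.0187: slack
cable 2: √((-2.0000)²+(8.5000)²)=8.7321, C_2=8.7321: taut
cable 3: √((-2.0000)²+(-1.5000)²)=2.5000, C_3=2.5000: taut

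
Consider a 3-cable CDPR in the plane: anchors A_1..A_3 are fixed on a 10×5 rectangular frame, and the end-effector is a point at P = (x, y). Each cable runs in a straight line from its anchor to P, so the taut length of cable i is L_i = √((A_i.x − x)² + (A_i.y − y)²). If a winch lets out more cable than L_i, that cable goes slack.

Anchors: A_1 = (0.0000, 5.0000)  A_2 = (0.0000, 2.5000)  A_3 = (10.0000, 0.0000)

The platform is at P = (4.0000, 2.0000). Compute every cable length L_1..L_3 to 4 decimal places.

(5.0000, 4.0311, 6.3246)

L_1 = √((0.0000−4.0000)² + (5.0000−2.0000)²) = 5.0000
L_2 = √((0.0000−4.0000)² + (2.5000−2.0000)²) = 4.0311
L_3 = √((10.0000−4.0000)² + (0.0000−2.0000)²) = 6.3246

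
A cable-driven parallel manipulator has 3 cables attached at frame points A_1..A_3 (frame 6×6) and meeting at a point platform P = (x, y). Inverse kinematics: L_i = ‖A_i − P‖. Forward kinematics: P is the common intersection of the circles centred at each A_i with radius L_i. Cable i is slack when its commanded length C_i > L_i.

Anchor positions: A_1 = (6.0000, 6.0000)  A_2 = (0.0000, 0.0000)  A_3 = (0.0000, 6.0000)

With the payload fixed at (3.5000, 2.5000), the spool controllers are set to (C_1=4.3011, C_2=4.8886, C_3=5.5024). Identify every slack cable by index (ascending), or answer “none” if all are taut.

cable 1: L_1 = ‖A_1−P‖ = 4.3012;  C_1 = 4.3011 → taut
cable 2: L_2 = ‖A_2−P‖ = 4.3012;  C_2 = 4.8886 → slack
cable 3: L_3 = ‖A_3−P‖ = 4.9497;  C_3 = 5.5024 → slack

2, 3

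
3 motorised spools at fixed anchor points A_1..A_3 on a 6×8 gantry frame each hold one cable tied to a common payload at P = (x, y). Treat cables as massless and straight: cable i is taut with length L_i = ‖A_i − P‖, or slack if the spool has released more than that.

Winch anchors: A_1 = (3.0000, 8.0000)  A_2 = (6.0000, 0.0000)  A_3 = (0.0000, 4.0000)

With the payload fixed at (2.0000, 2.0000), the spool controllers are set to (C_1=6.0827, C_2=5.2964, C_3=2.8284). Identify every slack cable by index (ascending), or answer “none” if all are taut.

i=1: geometric 6.0828 vs commanded 6.0827 ⇒ taut
i=2: geometric 4.4721 vs commanded 5.2964 ⇒ slack
i=3: geometric 2.8284 vs commanded 2.8284 ⇒ taut

2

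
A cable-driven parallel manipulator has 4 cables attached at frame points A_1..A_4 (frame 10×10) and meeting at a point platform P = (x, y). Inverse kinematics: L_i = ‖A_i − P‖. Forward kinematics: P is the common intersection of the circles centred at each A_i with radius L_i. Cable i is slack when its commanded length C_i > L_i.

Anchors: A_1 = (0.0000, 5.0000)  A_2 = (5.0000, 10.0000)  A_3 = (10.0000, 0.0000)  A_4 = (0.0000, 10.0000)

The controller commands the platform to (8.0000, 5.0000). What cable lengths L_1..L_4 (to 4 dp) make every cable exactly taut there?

cable 1: Δx=-8.0000, Δy=0.0000; L_1 = √(Δx²+Δy²) = 8.0000
cable 2: Δx=-3.0000, Δy=5.0000; L_2 = √(Δx²+Δy²) = 5.8310
cable 3: Δx=2.0000, Δy=-5.0000; L_3 = √(Δx²+Δy²) = 5.3852
cable 4: Δx=-8.0000, Δy=5.0000; L_4 = √(Δx²+Δy²) = 9.4340

(8.0000, 5.8310, 5.3852, 9.4340)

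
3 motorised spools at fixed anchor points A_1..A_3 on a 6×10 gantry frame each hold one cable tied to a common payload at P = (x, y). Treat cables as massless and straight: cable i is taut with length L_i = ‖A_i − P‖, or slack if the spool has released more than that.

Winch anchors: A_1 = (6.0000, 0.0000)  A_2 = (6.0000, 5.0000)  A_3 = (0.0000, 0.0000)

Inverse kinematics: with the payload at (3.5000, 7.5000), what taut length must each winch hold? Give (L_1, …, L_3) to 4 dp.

cable 1: Δx=2.5000, Δy=-7.5000; L_1 = √(Δx²+Δy²) = 7.9057
cable 2: Δx=2.5000, Δy=-2.5000; L_2 = √(Δx²+Δy²) = 3.5355
cable 3: Δx=-3.5000, Δy=-7.5000; L_3 = √(Δx²+Δy²) = 8.2765

(7.9057, 3.5355, 8.2765)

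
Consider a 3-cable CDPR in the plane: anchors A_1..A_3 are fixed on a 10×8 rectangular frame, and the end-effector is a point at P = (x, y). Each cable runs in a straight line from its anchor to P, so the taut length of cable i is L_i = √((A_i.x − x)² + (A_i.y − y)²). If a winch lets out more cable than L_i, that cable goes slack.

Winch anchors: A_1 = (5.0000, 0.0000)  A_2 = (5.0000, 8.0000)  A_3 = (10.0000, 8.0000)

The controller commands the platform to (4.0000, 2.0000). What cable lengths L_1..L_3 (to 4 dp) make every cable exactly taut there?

(2.2361, 6.0828, 8.4853)

cable 1: Δx=1.0000, Δy=-2.0000; L_1 = √(Δx²+Δy²) = 2.2361
cable 2: Δx=1.0000, Δy=6.0000; L_2 = √(Δx²+Δy²) = 6.0828
cable 3: Δx=6.0000, Δy=6.0000; L_3 = √(Δx²+Δy²) = 8.4853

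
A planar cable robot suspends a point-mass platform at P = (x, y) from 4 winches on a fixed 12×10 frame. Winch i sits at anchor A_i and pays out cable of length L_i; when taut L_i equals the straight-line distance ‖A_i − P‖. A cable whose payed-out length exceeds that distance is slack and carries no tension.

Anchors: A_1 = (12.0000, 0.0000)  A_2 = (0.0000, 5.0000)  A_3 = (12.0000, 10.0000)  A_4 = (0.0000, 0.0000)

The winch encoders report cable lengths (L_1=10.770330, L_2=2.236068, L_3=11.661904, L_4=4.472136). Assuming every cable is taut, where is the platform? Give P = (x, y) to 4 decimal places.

each cable: (A_i−P)·(A_i−P) = L_i²; let k_i = ‖A_i‖²−L_i²
k_1 = 144.0000+0.0000−116.0000 = 28.0000
row 1: 24.0000x − 10.0000y = 8.0000  (k_2=20.0000)
row 2: 0.0000x − 20.0000y = -80.0000  (k_3=108.0000)
row 3: 24.0000x + 0.0000y = 48.0000  (k_4=-20.0000)
Cramer on rows 1–2 → x = 2.0000, y = 4.0000
check cable 4: ‖A_4−P‖² = 20.0000 ≈ L_4² = 20.0000 ✓

(2.0000, 4.0000)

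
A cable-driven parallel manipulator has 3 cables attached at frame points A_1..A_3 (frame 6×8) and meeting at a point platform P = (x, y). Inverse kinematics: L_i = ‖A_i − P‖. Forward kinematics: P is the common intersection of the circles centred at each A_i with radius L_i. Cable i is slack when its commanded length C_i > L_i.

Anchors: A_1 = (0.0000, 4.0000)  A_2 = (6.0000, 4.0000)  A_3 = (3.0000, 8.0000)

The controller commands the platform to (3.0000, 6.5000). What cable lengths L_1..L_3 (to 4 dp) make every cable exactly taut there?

L_1: Δ = A_1−P = (-3.0000, -2.5000) → ‖Δ‖ = √15.2500 = 3.9051
L_2: Δ = A_2−P = (3.0000, -2.5000) → ‖Δ‖ = √15.2500 = 3.9051
L_3: Δ = A_3−P = (0.0000, 1.5000) → ‖Δ‖ = √2.2500 = 1.5000

(3.9051, 3.9051, 1.5000)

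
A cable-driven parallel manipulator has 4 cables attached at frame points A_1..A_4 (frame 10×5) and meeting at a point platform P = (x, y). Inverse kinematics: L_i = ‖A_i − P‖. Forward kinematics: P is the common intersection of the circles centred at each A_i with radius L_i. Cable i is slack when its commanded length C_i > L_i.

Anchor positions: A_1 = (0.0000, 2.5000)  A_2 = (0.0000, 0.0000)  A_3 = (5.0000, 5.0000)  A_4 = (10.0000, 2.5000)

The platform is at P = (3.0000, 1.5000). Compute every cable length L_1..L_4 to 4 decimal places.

cable 1: Δx=-3.0000, Δy=1.0000; L_1 = √(Δx²+Δy²) = 3.1623
cable 2: Δx=-3.0000, Δy=-1.5000; L_2 = √(Δx²+Δy²) = 3.3541
cable 3: Δx=2.0000, Δy=3.5000; L_3 = √(Δx²+Δy²) = 4.0311
cable 4: Δx=7.0000, Δy=1.0000; L_4 = √(Δx²+Δy²) = 7.0711

(3.1623, 3.3541, 4.0311, 7.0711)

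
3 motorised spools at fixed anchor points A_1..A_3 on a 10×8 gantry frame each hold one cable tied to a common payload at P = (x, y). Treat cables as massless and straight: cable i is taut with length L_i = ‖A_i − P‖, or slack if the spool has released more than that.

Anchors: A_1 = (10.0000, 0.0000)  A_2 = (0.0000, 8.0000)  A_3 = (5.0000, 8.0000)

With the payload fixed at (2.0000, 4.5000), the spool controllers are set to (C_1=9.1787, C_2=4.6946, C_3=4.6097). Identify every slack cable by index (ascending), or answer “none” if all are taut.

cable 1: √((8.0000)²+(-4.5000)²)=9.1788, C_1=9.1787: taut
cable 2: √((-2.0000)²+(3.5000)²)=4.0311, C_2=4.6946: slack
cable 3: √((3.0000)²+(3.5000)²)=4.6098, C_3=4.6097: taut

2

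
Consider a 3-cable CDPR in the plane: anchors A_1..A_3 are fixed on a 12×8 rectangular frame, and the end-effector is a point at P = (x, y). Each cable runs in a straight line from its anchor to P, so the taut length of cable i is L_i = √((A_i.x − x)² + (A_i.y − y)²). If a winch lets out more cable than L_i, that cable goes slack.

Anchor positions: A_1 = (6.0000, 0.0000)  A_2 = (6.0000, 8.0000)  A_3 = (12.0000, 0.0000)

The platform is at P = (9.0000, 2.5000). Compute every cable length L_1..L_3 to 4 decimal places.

L_1 = √((6.0000−9.0000)² + (0.0000−2.5000)²) = 3.9051
L_2 = √((6.0000−9.0000)² + (8.0000−2.5000)²) = 6.2650
L_3 = √((12.0000−9.0000)² + (0.0000−2.5000)²) = 3.9051

(3.9051, 6.2650, 3.9051)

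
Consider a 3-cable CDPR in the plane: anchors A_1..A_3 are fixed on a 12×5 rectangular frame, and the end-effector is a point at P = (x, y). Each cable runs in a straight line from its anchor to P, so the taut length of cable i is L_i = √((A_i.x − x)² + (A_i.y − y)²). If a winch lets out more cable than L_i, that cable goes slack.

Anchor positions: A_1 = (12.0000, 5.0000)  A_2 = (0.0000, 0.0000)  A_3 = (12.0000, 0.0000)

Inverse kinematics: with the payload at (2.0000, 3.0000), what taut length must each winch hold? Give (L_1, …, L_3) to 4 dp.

L_1 = √((12.0000−2.0000)² + (5.0000−3.0000)²) = 10.1980
L_2 = √((0.0000−2.0000)² + (0.0000−3.0000)²) = 3.6056
L_3 = √((12.0000−2.0000)² + (0.0000−3.0000)²) = 10.4403

(10.1980, 3.6056, 10.4403)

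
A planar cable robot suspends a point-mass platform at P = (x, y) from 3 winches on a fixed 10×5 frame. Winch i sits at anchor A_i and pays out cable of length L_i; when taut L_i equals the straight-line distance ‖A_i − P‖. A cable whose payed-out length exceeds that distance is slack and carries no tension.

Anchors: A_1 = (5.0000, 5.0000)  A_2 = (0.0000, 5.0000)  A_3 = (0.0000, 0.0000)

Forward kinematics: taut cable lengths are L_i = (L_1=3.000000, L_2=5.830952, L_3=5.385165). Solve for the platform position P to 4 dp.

(5.0000, 2.0000)

circle eqns → linear via eq_j − eq_1; set c_j = A_j·A_j − L_j²
c_1 = 25.0000+25.0000−9.0000 = 41.0000
10.0000·x + 0.0000·y = c_1−c_2 = 50.0000
10.0000·x + 10.0000·y = c_1−c_3 = 70.0000
solve first two rows → x=5.0000, y=2.0000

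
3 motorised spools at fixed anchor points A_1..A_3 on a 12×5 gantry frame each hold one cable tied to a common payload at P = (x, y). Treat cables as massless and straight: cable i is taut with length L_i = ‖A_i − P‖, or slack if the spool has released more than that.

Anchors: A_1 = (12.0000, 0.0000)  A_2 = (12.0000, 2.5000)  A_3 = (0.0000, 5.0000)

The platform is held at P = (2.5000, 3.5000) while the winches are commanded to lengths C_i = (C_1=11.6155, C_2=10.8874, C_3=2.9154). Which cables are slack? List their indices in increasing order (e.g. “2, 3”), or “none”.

1, 2

i=1: geometric 10.1242 vs commanded 11.6155 ⇒ slack
i=2: geometric 9.5525 vs commanded 10.8874 ⇒ slack
i=3: geometric 2.9155 vs commanded 2.9154 ⇒ taut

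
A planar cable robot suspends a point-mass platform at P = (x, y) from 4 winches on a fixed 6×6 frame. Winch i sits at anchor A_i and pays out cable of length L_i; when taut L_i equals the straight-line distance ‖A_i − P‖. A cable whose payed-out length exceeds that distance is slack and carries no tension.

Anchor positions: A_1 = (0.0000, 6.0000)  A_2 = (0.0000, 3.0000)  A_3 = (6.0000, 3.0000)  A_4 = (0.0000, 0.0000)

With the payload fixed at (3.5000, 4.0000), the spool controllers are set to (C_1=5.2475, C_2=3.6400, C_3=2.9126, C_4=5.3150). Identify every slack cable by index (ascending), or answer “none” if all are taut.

cable 1: L_1 = ‖A_1−P‖ = 4.0311;  C_1 = 5.2475 → slack
cable 2: L_2 = ‖A_2−P‖ = 3.6401;  C_2 = 3.6400 → taut
cable 3: L_3 = ‖A_3−P‖ = 2.6926;  C_3 = 2.9126 → slack
cable 4: L_4 = ‖A_4−P‖ = 5.3151;  C_4 = 5.3150 → taut

1, 3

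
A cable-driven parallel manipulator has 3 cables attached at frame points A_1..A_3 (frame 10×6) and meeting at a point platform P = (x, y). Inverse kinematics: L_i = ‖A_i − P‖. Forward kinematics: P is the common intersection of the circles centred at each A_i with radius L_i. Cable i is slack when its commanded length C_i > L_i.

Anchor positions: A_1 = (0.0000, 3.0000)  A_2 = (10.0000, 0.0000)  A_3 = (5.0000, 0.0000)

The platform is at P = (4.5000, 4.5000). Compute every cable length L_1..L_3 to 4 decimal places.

cable 1: Δx=-4.5000, Δy=-1.5000; L_1 = √(Δx²+Δy²) = 4.7434
cable 2: Δx=5.5000, Δy=-4.5000; L_2 = √(Δx²+Δy²) = 7.1063
cable 3: Δx=0.5000, Δy=-4.5000; L_3 = √(Δx²+Δy²) = 4.5277

(4.7434, 7.1063, 4.5277)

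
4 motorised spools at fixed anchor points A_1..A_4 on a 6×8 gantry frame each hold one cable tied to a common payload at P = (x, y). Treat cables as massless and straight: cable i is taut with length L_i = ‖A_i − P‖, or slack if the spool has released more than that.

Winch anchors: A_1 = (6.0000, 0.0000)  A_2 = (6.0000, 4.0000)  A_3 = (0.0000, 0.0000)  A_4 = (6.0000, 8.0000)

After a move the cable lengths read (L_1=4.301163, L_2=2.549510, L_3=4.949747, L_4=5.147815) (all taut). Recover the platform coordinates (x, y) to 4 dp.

(3.5000, 3.5000)

each cable: (A_i−P)·(A_i−P) = L_i²; let q_i = ‖A_i‖²−L_i²
q_1 = 36.0000+0.0000−18.5000 = 17.5000
row 1: 0.0000x − 8.0000y = -28.0000  (q_2=45.5000)
row 2: 12.0000x + 0.0000y = 42.0000  (q_3=-24.5000)
row 3: 0.0000x − 16.0000y = -56.0000  (q_4=73.5000)
Cramer on rows 1–2 → x = 3.5000, y = 3.5000
check cable 4: ‖A_4−P‖² = 26.5000 ≈ L_4² = 26.5000 ✓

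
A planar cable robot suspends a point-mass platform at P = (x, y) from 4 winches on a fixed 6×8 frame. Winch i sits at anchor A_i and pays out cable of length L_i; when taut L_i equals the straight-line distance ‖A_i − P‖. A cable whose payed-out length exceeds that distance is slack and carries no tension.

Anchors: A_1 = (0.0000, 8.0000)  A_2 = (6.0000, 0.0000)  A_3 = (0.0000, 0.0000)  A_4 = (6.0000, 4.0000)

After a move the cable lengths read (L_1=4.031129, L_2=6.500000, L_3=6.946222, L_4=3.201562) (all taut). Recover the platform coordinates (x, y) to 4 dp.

(3.5000, 6.0000)

each cable: (A_i−P)·(A_i−P) = L_i²; let k_i = ‖A_i‖²−L_i²
k_1 = 0.0000+64.0000−16.2500 = 47.7500
row 1: -12.0000x + 16.0000y = 54.0000  (k_2=-6.2500)
row 2: 0.0000x + 16.0000y = 96.0000  (k_3=-48.2500)
row 3: -12.0000x + 8.0000y = 6.0000  (k_4=41.7500)
Cramer on rows 1–2 → x = 3.5000, y = 6.0000
check cable 4: ‖A_4−P‖² = 10.2500 ≈ L_4² = 10.2500 ✓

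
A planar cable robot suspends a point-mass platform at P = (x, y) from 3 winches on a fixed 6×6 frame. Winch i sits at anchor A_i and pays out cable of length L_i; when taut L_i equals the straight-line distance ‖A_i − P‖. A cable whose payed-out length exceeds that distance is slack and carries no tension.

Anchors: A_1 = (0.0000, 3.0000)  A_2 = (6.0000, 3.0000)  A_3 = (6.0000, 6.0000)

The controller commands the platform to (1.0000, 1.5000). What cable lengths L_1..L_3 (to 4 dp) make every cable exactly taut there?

L_1 = √((0.0000−1.0000)² + (3.0000−1.5000)²) = 1.8028
L_2 = √((6.0000−1.0000)² + (3.0000−1.5000)²) = 5.2202
L_3 = √((6.0000−1.0000)² + (6.0000−1.5000)²) = 6.7268

(1.8028, 5.2202, 6.7268)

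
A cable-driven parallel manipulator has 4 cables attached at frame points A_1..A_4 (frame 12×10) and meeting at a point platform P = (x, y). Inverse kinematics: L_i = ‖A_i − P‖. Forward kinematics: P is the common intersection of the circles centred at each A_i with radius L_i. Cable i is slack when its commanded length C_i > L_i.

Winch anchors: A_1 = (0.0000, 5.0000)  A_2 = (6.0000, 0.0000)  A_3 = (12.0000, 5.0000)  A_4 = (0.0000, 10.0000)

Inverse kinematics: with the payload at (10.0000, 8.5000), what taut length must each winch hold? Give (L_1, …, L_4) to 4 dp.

(10.5948, 9.3941, 4.0311, 10.1119)

cable 1: Δx=-10.0000, Δy=-3.5000; L_1 = √(Δx²+Δy²) = 10.5948
cable 2: Δx=-4.0000, Δy=-8.5000; L_2 = √(Δx²+Δy²) = 9.3941
cable 3: Δx=2.0000, Δy=-3.5000; L_3 = √(Δx²+Δy²) = 4.0311
cable 4: Δx=-10.0000, Δy=1.5000; L_4 = √(Δx²+Δy²) = 10.1119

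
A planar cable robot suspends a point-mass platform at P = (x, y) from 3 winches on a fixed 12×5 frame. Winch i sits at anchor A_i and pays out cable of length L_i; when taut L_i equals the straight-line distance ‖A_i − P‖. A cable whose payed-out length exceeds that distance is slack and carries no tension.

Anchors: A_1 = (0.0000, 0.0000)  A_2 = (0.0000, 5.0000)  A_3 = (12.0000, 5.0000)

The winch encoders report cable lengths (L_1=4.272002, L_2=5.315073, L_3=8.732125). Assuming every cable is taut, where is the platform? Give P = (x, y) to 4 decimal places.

(4.0000, 1.5000)

circle eqns → linear via eq_j − eq_1; set k_j = A_j·A_j − L_j²
k_1 = 0.0000+0.0000−18.2500 = -18.2500
0.0000·x − 10.0000·y = k_1−k_2 = -15.0000
-24.0000·x − 10.0000·y = k_1−k_3 = -111.0000
solve first two rows → x=4.0000, y=1.5000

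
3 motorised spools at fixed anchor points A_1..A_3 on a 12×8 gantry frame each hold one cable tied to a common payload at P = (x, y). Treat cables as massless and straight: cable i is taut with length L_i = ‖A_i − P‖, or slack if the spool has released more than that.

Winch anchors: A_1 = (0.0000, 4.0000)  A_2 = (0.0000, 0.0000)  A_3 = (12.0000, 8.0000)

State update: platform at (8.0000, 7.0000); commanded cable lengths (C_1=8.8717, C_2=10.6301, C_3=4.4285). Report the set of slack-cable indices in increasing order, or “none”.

1, 3

i=1: geometric 8.5440 vs commanded 8.8717 ⇒ slack
i=2: geometric 10.6301 vs commanded 10.6301 ⇒ taut
i=3: geometric 4.1231 vs commanded 4.4285 ⇒ slack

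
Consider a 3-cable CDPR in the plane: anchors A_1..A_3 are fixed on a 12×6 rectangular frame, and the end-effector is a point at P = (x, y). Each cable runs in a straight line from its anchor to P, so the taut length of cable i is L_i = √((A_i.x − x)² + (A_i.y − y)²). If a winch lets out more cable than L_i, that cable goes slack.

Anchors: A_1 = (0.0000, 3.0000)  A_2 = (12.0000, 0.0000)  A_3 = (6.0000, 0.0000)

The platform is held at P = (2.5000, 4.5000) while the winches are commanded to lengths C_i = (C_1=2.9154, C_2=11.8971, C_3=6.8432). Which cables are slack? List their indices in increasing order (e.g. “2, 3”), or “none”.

i=1: geometric 2.9155 vs commanded 2.9154 ⇒ taut
i=2: geometric 10.5119 vs commanded 11.8971 ⇒ slack
i=3: geometric 5.7009 vs commanded 6.8432 ⇒ slack

2, 3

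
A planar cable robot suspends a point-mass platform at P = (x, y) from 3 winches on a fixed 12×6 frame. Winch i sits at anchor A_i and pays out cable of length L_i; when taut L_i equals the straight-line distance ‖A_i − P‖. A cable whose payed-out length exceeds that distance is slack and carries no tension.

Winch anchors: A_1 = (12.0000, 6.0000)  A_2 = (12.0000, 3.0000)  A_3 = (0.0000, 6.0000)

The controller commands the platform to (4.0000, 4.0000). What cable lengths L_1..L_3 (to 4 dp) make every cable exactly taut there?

(8.2462, 8.0623, 4.4721)

L_1 = √((12.0000−4.0000)² + (6.0000−4.0000)²) = 8.2462
L_2 = √((12.0000−4.0000)² + (3.0000−4.0000)²) = 8.0623
L_3 = √((0.0000−4.0000)² + (6.0000−4.0000)²) = 4.4721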